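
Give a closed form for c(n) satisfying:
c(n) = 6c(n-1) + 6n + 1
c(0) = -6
First-order linear with linear forcing.
Homogeneous solution: c_h(n) = A·(6)^n.
Try particular c_p(n) = pn + q. Substituting:
  pn + q = 6(p(n-1) + q) + 6n + 1.
Matching the n-coefficient: p = 6p + 6 ⇒ p = - \frac{6}{5}.
Matching constants: q = -6p + 6q + 1 ⇒ q = - \frac{41}{25}.
General: c(n) = A·(6)^n - \frac{6 n}{5} - \frac{41}{25}.
Apply c(0) = -6: A - \frac{41}{25} = -6 ⇒ A = - \frac{109}{25}.
So c(n) = - \frac{109 \cdot 6^{n}}{25} - \frac{6 n}{5} - \frac{41}{25}.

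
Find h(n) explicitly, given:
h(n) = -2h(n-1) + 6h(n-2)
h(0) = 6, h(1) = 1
Characteristic equation: x² + 2x - 6 = 0.
Discriminant Δ = (-2)² + 4·(6) = 28.
Roots r₁,₂ = (-2 ± √28)/2, so r₁ = -1 + \sqrt{7}, r₂ = - \sqrt{7} - 1.
General solution: h(n) = A·r₁^n + B·r₂^n.
From the initial conditions, A + B = 6 and r₁A + r₂B = 1.
Since r₁ - r₂ = √28: A = (1 - (6)r₂)/√28 = \frac{\sqrt{7}}{2} + 3, and B = 6 - A = 3 - \frac{\sqrt{7}}{2}.
So h(n) = \left(\frac{\sqrt{7}}{2} + 3\right)\left(-1 + \sqrt{7}\right)^n + \left(3 - \frac{\sqrt{7}}{2}\right)\left(- \sqrt{7} - 1\right)^n.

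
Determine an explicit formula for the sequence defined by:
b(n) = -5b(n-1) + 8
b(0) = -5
First-order linear non-homogeneous.
Homogeneous solution: b_h(n) = A·(-5)^n.
Try constant particular solution b_p = K: K = -5K + 8 ⇒ K = \frac{4}{3}.
General: b(n) = A·(-5)^n + \frac{4}{3}.
Apply b(0) = -5: A + \frac{4}{3} = -5 ⇒ A = - \frac{19}{3}.
So b(n) = \frac{4}{3} - \frac{19 \left(-5\right)^{n}}{3}.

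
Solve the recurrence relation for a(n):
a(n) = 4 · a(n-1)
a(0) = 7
Pure geometric recurrence with ratio 4.
By induction a(n) = a(0) · (4)^n = 7 \cdot 4^{n}.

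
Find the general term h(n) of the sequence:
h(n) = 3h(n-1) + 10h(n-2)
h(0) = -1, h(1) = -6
Characteristic equation: x² - 3x - 10 = 0, which factors as (x - (-2))(x - (5)) = 0.
Roots r₁ = -2, r₂ = 5 (distinct).
General solution: h(n) = A·(-2)^n + B·(5)^n.
From h(0) = -1: A + B = -1.
From h(1) = -6: -2A + 5B = -6.
Solving: A = \frac{1}{7}, B = - \frac{8}{7}.
So h(n) = \frac{\left(-2\right)^{n}}{7} - \frac{8 \cdot 5^{n}}{7}.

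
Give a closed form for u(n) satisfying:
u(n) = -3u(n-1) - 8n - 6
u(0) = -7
First-order linear with linear forcing.
Homogeneous solution: u_h(n) = A·(-3)^n.
Try particular u_p(n) = pn + q. Substituting:
  pn + q = -3(p(n-1) + q) - 8n - 6.
Matching the n-coefficient: p = -3p - 8 ⇒ p = -2.
Matching constants: q = 3p - 3q - 6 ⇒ q = -3.
General: u(n) = A·(-3)^n - 2 n - 3.
Apply u(0) = -7: A - 3 = -7 ⇒ A = -4.
So u(n) = - 4 \left(-3\right)^{n} - 2 n - 3.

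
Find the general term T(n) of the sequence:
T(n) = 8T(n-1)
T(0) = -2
This is a homogeneous first-order recurrence with ratio 8.
By induction T(n) = T(0) · (8)^n = - 2 \cdot 8^{n}.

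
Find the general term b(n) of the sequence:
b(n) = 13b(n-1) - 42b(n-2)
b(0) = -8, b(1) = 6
Characteristic equation: x² - 13x + 42 = 0, which factors as (x - (7))(x - (6)) = 0.
Roots r₁ = 7, r₂ = 6 (distinct).
General solution: b(n) = A·(7)^n + B·(6)^n.
From b(0) = -8: A + B = -8.
From b(1) = 6: 7A + 6B = 6.
Solving: A = 54, B = -62.
So b(n) = - 62 \cdot 6^{n} + 54 \cdot 7^{n}.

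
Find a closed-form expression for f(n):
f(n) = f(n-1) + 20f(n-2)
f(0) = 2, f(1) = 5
Characteristic equation: x² - x - 20 = 0, which factors as (x - (5))(x - (-4)) = 0.
Roots r₁ = 5, r₂ = -4 (distinct).
General solution: f(n) = A·(5)^n + B·(-4)^n.
From f(0) = 2: A + B = 2.
From f(1) = 5: 5A - 4B = 5.
Solving: A = \frac{13}{9}, B = \frac{5}{9}.
So f(n) = \frac{5 \left(-4\right)^{n}}{9} + \frac{13 \cdot 5^{n}}{9}.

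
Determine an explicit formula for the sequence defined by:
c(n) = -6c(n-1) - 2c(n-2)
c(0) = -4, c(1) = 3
Characteristic equation: x² + 6x + 2 = 0.
Discriminant Δ = (-6)² + 4·(-2) = 28.
Roots r₁,₂ = (-6 ± √28)/2, so r₁ = -3 + \sqrt{7}, r₂ = -3 - \sqrt{7}.
General solution: c(n) = A·r₁^n + B·r₂^n.
From the initial conditions, A + B = -4 and r₁A + r₂B = 3.
Since r₁ - r₂ = √28: A = (3 - (-4)r₂)/√28 = -2 - \frac{9 \sqrt{7}}{14}, and B = -4 - A = -2 + \frac{9 \sqrt{7}}{14}.
So c(n) = \left(-2 - \frac{9 \sqrt{7}}{14}\right)\left(-3 + \sqrt{7}\right)^n + \left(-2 + \frac{9 \sqrt{7}}{14}\right)\left(-3 - \sqrt{7}\right)^n.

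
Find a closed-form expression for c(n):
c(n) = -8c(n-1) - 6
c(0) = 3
First-order linear non-homogeneous.
Homogeneous solution: c_h(n) = A·(-8)^n.
Try constant particular solution c_p = K: K = -8K - 6 ⇒ K = - \frac{2}{3}.
General: c(n) = A·(-8)^n - \frac{2}{3}.
Apply c(0) = 3: A - \frac{2}{3} = 3 ⇒ A = \frac{11}{3}.
So c(n) = \frac{11 \left(-8\right)^{n}}{3} - \frac{2}{3}.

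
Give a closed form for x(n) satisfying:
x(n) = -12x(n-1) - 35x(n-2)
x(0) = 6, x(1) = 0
Characteristic equation: x² + 12x + 35 = 0, which factors as (x - (-5))(x - (-7)) = 0.
Roots r₁ = -5, r₂ = -7 (distinct).
General solution: x(n) = A·(-5)^n + B·(-7)^n.
From x(0) = 6: A + B = 6.
From x(1) = 0: -5A - 7B = 0.
Solving: A = 21, B = -15.
So x(n) = 21 \left(-5\right)^{n} - 15 \left(-7\right)^{n}.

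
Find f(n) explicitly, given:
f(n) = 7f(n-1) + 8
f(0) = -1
First-order linear non-homogeneous.
Homogeneous solution: f_h(n) = A·(7)^n.
Try constant particular solution f_p = K: K = 7K + 8 ⇒ K = - \frac{4}{3}.
General: f(n) = A·(7)^n - \frac{4}{3}.
Apply f(0) = -1: A - \frac{4}{3} = -1 ⇒ A = \frac{1}{3}.
So f(n) = \frac{7^{n}}{3} - \frac{4}{3}.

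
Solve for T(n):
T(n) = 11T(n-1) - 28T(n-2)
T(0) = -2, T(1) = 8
Characteristic equation: x² - 11x + 28 = 0, which factors as (x - (7))(x - (4)) = 0.
Roots r₁ = 7, r₂ = 4 (distinct).
General solution: T(n) = A·(7)^n + B·(4)^n.
From T(0) = -2: A + B = -2.
From T(1) = 8: 7A + 4B = 8.
Solving: A = \frac{16}{3}, B = - \frac{22}{3}.
So T(n) = - \frac{22 \cdot 4^{n}}{3} + \frac{16 \cdot 7^{n}}{3}.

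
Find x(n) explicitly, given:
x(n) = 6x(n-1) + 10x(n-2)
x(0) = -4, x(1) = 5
Characteristic equation: x² - 6x - 10 = 0.
Discriminant Δ = (6)² + 4·(10) = 76.
Roots r₁,₂ = (6 ± √76)/2, so r₁ = 3 + \sqrt{19}, r₂ = 3 - \sqrt{19}.
General solution: x(n) = A·r₁^n + B·r₂^n.
From the initial conditions, A + B = -4 and r₁A + r₂B = 5.
Since r₁ - r₂ = √76: A = (5 - (-4)r₂)/√76 = -2 + \frac{17 \sqrt{19}}{38}, and B = -4 - A = -2 - \frac{17 \sqrt{19}}{38}.
So x(n) = \left(-2 + \frac{17 \sqrt{19}}{38}\right)\left(3 + \sqrt{19}\right)^n + \left(-2 - \frac{17 \sqrt{19}}{38}\right)\left(3 - \sqrt{19}\right)^n.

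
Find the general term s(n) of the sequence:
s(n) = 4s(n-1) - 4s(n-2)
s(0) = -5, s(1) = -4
Characteristic equation: x² - 4x + 4 = 0, which is (x - (2))².
Repeated root r = 2.
General solution: s(n) = (A + Bn)·(2)^n.
From s(0) = -5: A = -5.
From s(1) = -4: (A + B)·(2) = -4 ⇒ B = 3.
So s(n) = \left(3 n - 5\right) \cdot (2)^n.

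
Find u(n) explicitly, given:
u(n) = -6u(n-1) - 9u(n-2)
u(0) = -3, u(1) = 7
Characteristic equation: x² + 6x + 9 = 0, which is (x - (-3))².
Repeated root r = -3.
General solution: u(n) = (A + Bn)·(-3)^n.
From u(0) = -3: A = -3.
From u(1) = 7: (A + B)·(-3) = 7 ⇒ B = \frac{2}{3}.
So u(n) = \left(\frac{2 n}{3} - 3\right) \cdot (-3)^n.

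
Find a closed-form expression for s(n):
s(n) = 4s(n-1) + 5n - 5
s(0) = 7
First-order linear with linear forcing.
Homogeneous solution: s_h(n) = A·(4)^n.
Try particular s_p(n) = pn + q. Substituting:
  pn + q = 4(p(n-1) + q) + 5n - 5.
Matching the n-coefficient: p = 4p + 5 ⇒ p = - \frac{5}{3}.
Matching constants: q = -4p + 4q - 5 ⇒ q = - \frac{5}{9}.
General: s(n) = A·(4)^n - \frac{5 n}{3} - \frac{5}{9}.
Apply s(0) = 7: A - \frac{5}{9} = 7 ⇒ A = \frac{68}{9}.
So s(n) = \frac{68 \cdot 4^{n}}{9} - \frac{5 n}{3} - \frac{5}{9}.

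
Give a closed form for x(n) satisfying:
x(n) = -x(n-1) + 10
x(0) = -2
First-order linear non-homogeneous.
Homogeneous solution: x_h(n) = A·(-1)^n.
Try constant particular solution x_p = K: K = -K + 10 ⇒ K = 5.
General: x(n) = A·(-1)^n + 5.
Apply x(0) = -2: A + 5 = -2 ⇒ A = -7.
So x(n) = 5 - 7 \left(-1\right)^{n}.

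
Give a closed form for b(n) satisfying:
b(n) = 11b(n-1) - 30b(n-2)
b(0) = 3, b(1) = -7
Characteristic equation: x² - 11x + 30 = 0, which factors as (x - (6))(x - (5)) = 0.
Roots r₁ = 6, r₂ = 5 (distinct).
General solution: b(n) = A·(6)^n + B·(5)^n.
From b(0) = 3: A + B = 3.
From b(1) = -7: 6A + 5B = -7.
Solving: A = -22, B = 25.
So b(n) = 25 \cdot 5^{n} - 22 \cdot 6^{n}.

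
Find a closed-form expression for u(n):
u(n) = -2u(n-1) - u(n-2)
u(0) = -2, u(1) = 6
Characteristic equation: x² + 2x + 1 = 0, which is (x - (-1))².
Repeated root r = -1.
General solution: u(n) = (A + Bn)·(-1)^n.
From u(0) = -2: A = -2.
From u(1) = 6: (A + B)·(-1) = 6 ⇒ B = -4.
So u(n) = \left(- 4 n - 2\right) \cdot (-1)^n.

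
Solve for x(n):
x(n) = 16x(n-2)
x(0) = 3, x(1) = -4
Characteristic equation: x² - 16 = 0, which factors as (x - (4))(x - (-4)) = 0.
Roots r₁ = 4, r₂ = -4 (distinct).
General solution: x(n) = A·(4)^n + B·(-4)^n.
From x(0) = 3: A + B = 3.
From x(1) = -4: 4A - 4B = -4.
Solving: A = 1, B = 2.
So x(n) = 2 \left(-4\right)^{n} + 4^{n}.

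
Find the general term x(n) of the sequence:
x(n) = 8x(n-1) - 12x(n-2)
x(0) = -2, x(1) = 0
Characteristic equation: x² - 8x + 12 = 0, which factors as (x - (6))(x - (2)) = 0.
Roots r₁ = 6, r₂ = 2 (distinct).
General solution: x(n) = A·(6)^n + B·(2)^n.
From x(0) = -2: A + B = -2.
From x(1) = 0: 6A + 2B = 0.
Solving: A = 1, B = -3.
So x(n) = - 3 \cdot 2^{n} + 6^{n}.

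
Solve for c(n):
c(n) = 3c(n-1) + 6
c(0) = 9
First-order linear non-homogeneous.
Homogeneous solution: c_h(n) = A·(3)^n.
Try constant particular solution c_p = K: K = 3K + 6 ⇒ K = -3.
General: c(n) = A·(3)^n - 3.
Apply c(0) = 9: A - 3 = 9 ⇒ A = 12.
So c(n) = 12 \cdot 3^{n} - 3.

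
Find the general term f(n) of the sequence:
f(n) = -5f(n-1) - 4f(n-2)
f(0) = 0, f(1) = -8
Characteristic equation: x² + 5x + 4 = 0, which factors as (x - (-1))(x - (-4)) = 0.
Roots r₁ = -1, r₂ = -4 (distinct).
General solution: f(n) = A·(-1)^n + B·(-4)^n.
From f(0) = 0: A + B = 0.
From f(1) = -8: -A - 4B = -8.
Solving: A = - \frac{8}{3}, B = \frac{8}{3}.
So f(n) = - \frac{8 \left(-1\right)^{n}}{3} + \frac{8 \left(-4\right)^{n}}{3}.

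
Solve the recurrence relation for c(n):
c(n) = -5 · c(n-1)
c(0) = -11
Pure geometric recurrence with ratio -5.
By induction c(n) = c(0) · (-5)^n = - 11 \left(-5\right)^{n}.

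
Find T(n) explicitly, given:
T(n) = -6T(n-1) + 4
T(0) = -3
First-order linear non-homogeneous.
Homogeneous solution: T_h(n) = A·(-6)^n.
Try constant particular solution T_p = K: K = -6K + 4 ⇒ K = \frac{4}{7}.
General: T(n) = A·(-6)^n + \frac{4}{7}.
Apply T(0) = -3: A + \frac{4}{7} = -3 ⇒ A = - \frac{25}{7}.
So T(n) = \frac{4}{7} - \frac{25 \left(-6\right)^{n}}{7}.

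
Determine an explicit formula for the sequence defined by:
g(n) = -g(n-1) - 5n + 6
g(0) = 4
First-order linear with linear forcing.
Homogeneous solution: g_h(n) = A·(-1)^n.
Try particular g_p(n) = pn + q. Substituting:
  pn + q = -(p(n-1) + q) - 5n + 6.
Matching the n-coefficient: p = -p - 5 ⇒ p = - \frac{5}{2}.
Matching constants: q = p - q + 6 ⇒ q = \frac{7}{4}.
General: g(n) = A·(-1)^n - \frac{5 n}{2} + \frac{7}{4}.
Apply g(0) = 4: A + \frac{7}{4} = 4 ⇒ A = \frac{9}{4}.
So g(n) = \frac{9 \left(-1\right)^{n}}{4} - \frac{5 n}{2} + \frac{7}{4}.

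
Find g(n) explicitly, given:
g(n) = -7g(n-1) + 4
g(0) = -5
First-order linear non-homogeneous.
Homogeneous solution: g_h(n) = A·(-7)^n.
Try constant particular solution g_p = K: K = -7K + 4 ⇒ K = \frac{1}{2}.
General: g(n) = A·(-7)^n + \frac{1}{2}.
Apply g(0) = -5: A + \frac{1}{2} = -5 ⇒ A = - \frac{11}{2}.
So g(n) = \frac{1}{2} - \frac{11 \left(-7\right)^{n}}{2}.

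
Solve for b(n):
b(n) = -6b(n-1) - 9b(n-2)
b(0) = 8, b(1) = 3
Characteristic equation: x² + 6x + 9 = 0, which is (x - (-3))².
Repeated root r = -3.
General solution: b(n) = (A + Bn)·(-3)^n.
From b(0) = 8: A = 8.
From b(1) = 3: (A + B)·(-3) = 3 ⇒ B = -9.
So b(n) = \left(8 - 9 n\right) \cdot (-3)^n.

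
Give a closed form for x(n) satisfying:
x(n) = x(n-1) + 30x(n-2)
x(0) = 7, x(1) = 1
Characteristic equation: x² - x - 30 = 0, which factors as (x - (6))(x - (-5)) = 0.
Roots r₁ = 6, r₂ = -5 (distinct).
General solution: x(n) = A·(6)^n + B·(-5)^n.
From x(0) = 7: A + B = 7.
From x(1) = 1: 6A - 5B = 1.
Solving: A = \frac{36}{11}, B = \frac{41}{11}.
So x(n) = \frac{41 \left(-5\right)^{n}}{11} + \frac{36 \cdot 6^{n}}{11}.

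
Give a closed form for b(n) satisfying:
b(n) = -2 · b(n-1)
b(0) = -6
Pure geometric recurrence with ratio -2.
By induction b(n) = b(0) · (-2)^n = - 6 \left(-2\right)^{n}.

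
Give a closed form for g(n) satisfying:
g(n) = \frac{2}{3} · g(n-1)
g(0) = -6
Pure geometric recurrence with ratio \frac{2}{3}.
By induction g(n) = g(0) · (\frac{2}{3})^n = - 6 \left(\frac{2}{3}\right)^{n}.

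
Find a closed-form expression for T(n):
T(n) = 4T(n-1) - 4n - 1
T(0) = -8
First-order linear with linear forcing.
Homogeneous solution: T_h(n) = A·(4)^n.
Try particular T_p(n) = pn + q. Substituting:
  pn + q = 4(p(n-1) + q) - 4n - 1.
Matching the n-coefficient: p = 4p - 4 ⇒ p = \frac{4}{3}.
Matching constants: q = -4p + 4q - 1 ⇒ q = \frac{19}{9}.
General: T(n) = A·(4)^n + \frac{4 n}{3} + \frac{19}{9}.
Apply T(0) = -8: A + \frac{19}{9} = -8 ⇒ A = - \frac{91}{9}.
So T(n) = - \frac{91 \cdot 4^{n}}{9} + \frac{4 n}{3} + \frac{19}{9}.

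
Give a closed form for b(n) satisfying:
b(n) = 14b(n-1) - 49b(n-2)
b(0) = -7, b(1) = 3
Characteristic equation: x² - 14x + 49 = 0, which is (x - (7))².
Repeated root r = 7.
General solution: b(n) = (A + Bn)·(7)^n.
From b(0) = -7: A = -7.
From b(1) = 3: (A + B)·(7) = 3 ⇒ B = \frac{52}{7}.
So b(n) = \left(\frac{52 n}{7} - 7\right) \cdot (7)^n.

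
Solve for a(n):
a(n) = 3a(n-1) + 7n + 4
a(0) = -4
First-order linear with linear forcing.
Homogeneous solution: a_h(n) = A·(3)^n.
Try particular a_p(n) = pn + q. Substituting:
  pn + q = 3(p(n-1) + q) + 7n + 4.
Matching the n-coefficient: p = 3p + 7 ⇒ p = - \frac{7}{2}.
Matching constants: q = -3p + 3q + 4 ⇒ q = - \frac{29}{4}.
General: a(n) = A·(3)^n - \frac{7 n}{2} - \frac{29}{4}.
Apply a(0) = -4: A - \frac{29}{4} = -4 ⇒ A = \frac{13}{4}.
So a(n) = \frac{13 \cdot 3^{n}}{4} - \frac{7 n}{2} - \frac{29}{4}.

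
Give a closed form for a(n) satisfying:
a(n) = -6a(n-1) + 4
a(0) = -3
First-order linear non-homogeneous.
Homogeneous solution: a_h(n) = A·(-6)^n.
Try constant particular solution a_p = K: K = -6K + 4 ⇒ K = \frac{4}{7}.
General: a(n) = A·(-6)^n + \frac{4}{7}.
Apply a(0) = -3: A + \frac{4}{7} = -3 ⇒ A = - \frac{25}{7}.
So a(n) = \frac{4}{7} - \frac{25 \left(-6\right)^{n}}{7}.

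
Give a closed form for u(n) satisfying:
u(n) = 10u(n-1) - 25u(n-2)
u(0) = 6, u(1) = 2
Characteristic equation: x² - 10x + 25 = 0, which is (x - (5))².
Repeated root r = 5.
General solution: u(n) = (A + Bn)·(5)^n.
From u(0) = 6: A = 6.
From u(1) = 2: (A + B)·(5) = 2 ⇒ B = - \frac{28}{5}.
So u(n) = \left(6 - \frac{28 n}{5}\right) \cdot (5)^n.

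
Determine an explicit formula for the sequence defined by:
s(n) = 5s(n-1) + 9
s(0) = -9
First-order linear non-homogeneous.
Homogeneous solution: s_h(n) = A·(5)^n.
Try constant particular solution s_p = K: K = 5K + 9 ⇒ K = - \frac{9}{4}.
General: s(n) = A·(5)^n - \frac{9}{4}.
Apply s(0) = -9: A - \frac{9}{4} = -9 ⇒ A = - \frac{27}{4}.
So s(n) = - \frac{27 \cdot 5^{n}}{4} - \frac{9}{4}.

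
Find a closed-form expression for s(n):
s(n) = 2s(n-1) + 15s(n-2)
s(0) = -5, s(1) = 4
Characteristic equation: x² - 2x - 15 = 0, which factors as (x - (5))(x - (-3)) = 0.
Roots r₁ = 5, r₂ = -3 (distinct).
General solution: s(n) = A·(5)^n + B·(-3)^n.
From s(0) = -5: A + B = -5.
From s(1) = 4: 5A - 3B = 4.
Solving: A = - \frac{11}{8}, B = - \frac{29}{8}.
So s(n) = - \frac{29 \left(-3\right)^{n}}{8} - \frac{11 \cdot 5^{n}}{8}.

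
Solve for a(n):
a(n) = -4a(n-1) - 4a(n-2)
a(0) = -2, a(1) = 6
Characteristic equation: x² + 4x + 4 = 0, which is (x - (-2))².
Repeated root r = -2.
General solution: a(n) = (A + Bn)·(-2)^n.
From a(0) = -2: A = -2.
From a(1) = 6: (A + B)·(-2) = 6 ⇒ B = -1.
So a(n) = \left(- n - 2\right) \cdot (-2)^n.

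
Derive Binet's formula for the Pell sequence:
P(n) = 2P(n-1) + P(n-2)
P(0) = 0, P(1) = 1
This is the Pell sequence.
Characteristic equation: x² - 2x - 1 = 0; roots r₁ = 1 + \sqrt{2}, r₂ = 1 - \sqrt{2}.
General: P(n) = A·r₁^n + B·r₂^n. Solving with P(0)=0, P(1)=1 gives A = \frac{\sqrt{2}}{4}, B = - \frac{\sqrt{2}}{4}.
So P(n) = \frac{\sqrt{2} \left(- \left(1 - \sqrt{2}\right)^{n} + \left(1 + \sqrt{2}\right)^{n}\right)}{4}.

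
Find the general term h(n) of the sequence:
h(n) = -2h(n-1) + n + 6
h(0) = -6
First-order linear with linear forcing.
Homogeneous solution: h_h(n) = A·(-2)^n.
Try particular h_p(n) = pn + q. Substituting:
  pn + q = -2(p(n-1) + q) + n + 6.
Matching the n-coefficient: p = -2p + 1 ⇒ p = \frac{1}{3}.
Matching constants: q = 2p - 2q + 6 ⇒ q = \frac{20}{9}.
General: h(n) = A·(-2)^n + \frac{n}{3} + \frac{20}{9}.
Apply h(0) = -6: A + \frac{20}{9} = -6 ⇒ A = - \frac{74}{9}.
So h(n) = - \frac{74 \left(-2\right)^{n}}{9} + \frac{n}{3} + \frac{20}{9}.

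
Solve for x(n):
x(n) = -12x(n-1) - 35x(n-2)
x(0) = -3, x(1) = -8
Characteristic equation: x² + 12x + 35 = 0, which factors as (x - (-7))(x - (-5)) = 0.
Roots r₁ = -7, r₂ = -5 (distinct).
General solution: x(n) = A·(-7)^n + B·(-5)^n.
From x(0) = -3: A + B = -3.
From x(1) = -8: -7A - 5B = -8.
Solving: A = \frac{23}{2}, B = - \frac{29}{2}.
So x(n) = - \frac{29 \left(-5\right)^{n}}{2} + \frac{23 \left(-7\right)^{n}}{2}.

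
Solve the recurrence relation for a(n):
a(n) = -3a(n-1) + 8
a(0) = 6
First-order linear non-homogeneous.
Homogeneous solution: a_h(n) = A·(-3)^n.
Try constant particular solution a_p = K: K = -3K + 8 ⇒ K = 2.
General: a(n) = A·(-3)^n + 2.
Apply a(0) = 6: A + 2 = 6 ⇒ A = 4.
So a(n) = 4 \left(-3\right)^{n} + 2.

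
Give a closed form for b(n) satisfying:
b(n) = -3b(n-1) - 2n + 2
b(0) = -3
First-order linear with linear forcing.
Homogeneous solution: b_h(n) = A·(-3)^n.
Try particular b_p(n) = pn + q. Substituting:
  pn + q = -3(p(n-1) + q) - 2n + 2.
Matching the n-coefficient: p = -3p - 2 ⇒ p = - \frac{1}{2}.
Matching constants: q = 3p - 3q + 2 ⇒ q = \frac{1}{8}.
General: b(n) = A·(-3)^n - \frac{n}{2} + \frac{1}{8}.
Apply b(0) = -3: A + \frac{1}{8} = -3 ⇒ A = - \frac{25}{8}.
So b(n) = - \frac{25 \left(-3\right)^{n}}{8} - \frac{n}{2} + \frac{1}{8}.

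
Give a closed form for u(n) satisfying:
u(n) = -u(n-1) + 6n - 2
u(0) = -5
First-order linear with linear forcing.
Homogeneous solution: u_h(n) = A·(-1)^n.
Try particular u_p(n) = pn + q. Substituting:
  pn + q = -(p(n-1) + q) + 6n - 2.
Matching the n-coefficient: p = -p + 6 ⇒ p = 3.
Matching constants: q = p - q - 2 ⇒ q = \frac{1}{2}.
General: u(n) = A·(-1)^n + 3 n + \frac{1}{2}.
Apply u(0) = -5: A + \frac{1}{2} = -5 ⇒ A = - \frac{11}{2}.
So u(n) = - \frac{11 \left(-1\right)^{n}}{2} + 3 n + \frac{1}{2}.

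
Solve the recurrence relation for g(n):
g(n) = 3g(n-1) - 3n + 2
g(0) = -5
First-order linear with linear forcing.
Homogeneous solution: g_h(n) = A·(3)^n.
Try particular g_p(n) = pn + q. Substituting:
  pn + q = 3(p(n-1) + q) - 3n + 2.
Matching the n-coefficient: p = 3p - 3 ⇒ p = \frac{3}{2}.
Matching constants: q = -3p + 3q + 2 ⇒ q = \frac{5}{4}.
General: g(n) = A·(3)^n + \frac{3 n}{2} + \frac{5}{4}.
Apply g(0) = -5: A + \frac{5}{4} = -5 ⇒ A = - \frac{25}{4}.
So g(n) = - \frac{25 \cdot 3^{n}}{4} + \frac{3 n}{2} + \frac{5}{4}.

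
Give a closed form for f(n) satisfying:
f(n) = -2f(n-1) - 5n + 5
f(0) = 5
First-order linear with linear forcing.
Homogeneous solution: f_h(n) = A·(-2)^n.
Try particular f_p(n) = pn + q. Substituting:
  pn + q = -2(p(n-1) + q) - 5n + 5.
Matching the n-coefficient: p = -2p - 5 ⇒ p = - \frac{5}{3}.
Matching constants: q = 2p - 2q + 5 ⇒ q = \frac{5}{9}.
General: f(n) = A·(-2)^n - \frac{5 n}{3} + \frac{5}{9}.
Apply f(0) = 5: A + \frac{5}{9} = 5 ⇒ A = \frac{40}{9}.
So f(n) = \frac{40 \left(-2\right)^{n}}{9} - \frac{5 n}{3} + \frac{5}{9}.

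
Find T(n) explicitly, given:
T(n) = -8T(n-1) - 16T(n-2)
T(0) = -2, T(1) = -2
Characteristic equation: x² + 8x + 16 = 0, which is (x - (-4))².
Repeated root r = -4.
General solution: T(n) = (A + Bn)·(-4)^n.
From T(0) = -2: A = -2.
From T(1) = -2: (A + B)·(-4) = -2 ⇒ B = \frac{5}{2}.
So T(n) = \left(\frac{5 n}{2} - 2\right) \cdot (-4)^n.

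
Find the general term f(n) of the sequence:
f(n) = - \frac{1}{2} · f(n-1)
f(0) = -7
Pure geometric recurrence with ratio - \frac{1}{2}.
By induction f(n) = f(0) · (- \frac{1}{2})^n = - 7 \left(- \frac{1}{2}\right)^{n}.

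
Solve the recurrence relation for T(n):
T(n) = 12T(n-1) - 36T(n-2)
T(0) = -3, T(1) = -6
Characteristic equation: x² - 12x + 36 = 0, which is (x - (6))².
Repeated root r = 6.
General solution: T(n) = (A + Bn)·(6)^n.
From T(0) = -3: A = -3.
From T(1) = -6: (A + B)·(6) = -6 ⇒ B = 2.
So T(n) = \left(2 n - 3\right) \cdot (6)^n.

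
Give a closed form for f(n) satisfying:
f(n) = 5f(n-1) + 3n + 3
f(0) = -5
First-order linear with linear forcing.
Homogeneous solution: f_h(n) = A·(5)^n.
Try particular f_p(n) = pn + q. Substituting:
  pn + q = 5(p(n-1) + q) + 3n + 3.
Matching the n-coefficient: p = 5p + 3 ⇒ p = - \frac{3}{4}.
Matching constants: q = -5p + 5q + 3 ⇒ q = - \frac{27}{16}.
General: f(n) = A·(5)^n - \frac{3 n}{4} - \frac{27}{16}.
Apply f(0) = -5: A - \frac{27}{16} = -5 ⇒ A = - \frac{53}{16}.
So f(n) = - \frac{53 \cdot 5^{n}}{16} - \frac{3 n}{4} - \frac{27}{16}.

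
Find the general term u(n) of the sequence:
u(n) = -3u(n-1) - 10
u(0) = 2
First-order linear non-homogeneous.
Homogeneous solution: u_h(n) = A·(-3)^n.
Try constant particular solution u_p = K: K = -3K - 10 ⇒ K = - \frac{5}{2}.
General: u(n) = A·(-3)^n - \frac{5}{2}.
Apply u(0) = 2: A - \frac{5}{2} = 2 ⇒ A = \frac{9}{2}.
So u(n) = \frac{9 \left(-3\right)^{n}}{2} - \frac{5}{2}.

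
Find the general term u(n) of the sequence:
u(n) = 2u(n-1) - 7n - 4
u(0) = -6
First-order linear with linear forcing.
Homogeneous solution: u_h(n) = A·(2)^n.
Try particular u_p(n) = pn + q. Substituting:
  pn + q = 2(p(n-1) + q) - 7n - 4.
Matching the n-coefficient: p = 2p - 7 ⇒ p = 7.
Matching constants: q = -2p + 2q - 4 ⇒ q = 18.
General: u(n) = A·(2)^n + 7 n + 18.
Apply u(0) = -6: A + 18 = -6 ⇒ A = -24.
So u(n) = - 24 \cdot 2^{n} + 7 n + 18.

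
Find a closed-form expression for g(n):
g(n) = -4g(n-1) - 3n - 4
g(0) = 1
First-order linear with linear forcing.
Homogeneous solution: g_h(n) = A·(-4)^n.
Try particular g_p(n) = pn + q. Substituting:
  pn + q = -4(p(n-1) + q) - 3n - 4.
Matching the n-coefficient: p = -4p - 3 ⇒ p = - \frac{3}{5}.
Matching constants: q = 4p - 4q - 4 ⇒ q = - \frac{32}{25}.
General: g(n) = A·(-4)^n - \frac{3 n}{5} - \frac{32}{25}.
Apply g(0) = 1: A - \frac{32}{25} = 1 ⇒ A = \frac{57}{25}.
So g(n) = \frac{57 \left(-4\right)^{n}}{25} - \frac{3 n}{5} - \frac{32}{25}.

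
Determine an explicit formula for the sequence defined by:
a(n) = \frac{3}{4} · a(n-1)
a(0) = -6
Pure geometric recurrence with ratio \frac{3}{4}.
By induction a(n) = a(0) · (\frac{3}{4})^n = - 6 \left(\frac{3}{4}\right)^{n}.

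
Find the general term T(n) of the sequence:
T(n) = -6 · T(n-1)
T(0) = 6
Pure geometric recurrence with ratio -6.
By induction T(n) = T(0) · (-6)^n = 6 \left(-6\right)^{n}.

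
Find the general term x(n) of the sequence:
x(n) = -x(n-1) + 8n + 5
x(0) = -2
First-order linear with linear forcing.
Homogeneous solution: x_h(n) = A·(-1)^n.
Try particular x_p(n) = pn + q. Substituting:
  pn + q = -(p(n-1) + q) + 8n + 5.
Matching the n-coefficient: p = -p + 8 ⇒ p = 4.
Matching constants: q = p - q + 5 ⇒ q = \frac{9}{2}.
General: x(n) = A·(-1)^n + 4 n + \frac{9}{2}.
Apply x(0) = -2: A + \frac{9}{2} = -2 ⇒ A = - \frac{13}{2}.
So x(n) = - \frac{13 \left(-1\right)^{n}}{2} + 4 n + \frac{9}{2}.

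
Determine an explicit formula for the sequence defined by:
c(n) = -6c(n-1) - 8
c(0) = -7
First-order linear non-homogeneous.
Homogeneous solution: c_h(n) = A·(-6)^n.
Try constant particular solution c_p = K: K = -6K - 8 ⇒ K = - \frac{8}{7}.
General: c(n) = A·(-6)^n - \frac{8}{7}.
Apply c(0) = -7: A - \frac{8}{7} = -7 ⇒ A = - \frac{41}{7}.
So c(n) = - \frac{41 \left(-6\right)^{n}}{7} - \frac{8}{7}.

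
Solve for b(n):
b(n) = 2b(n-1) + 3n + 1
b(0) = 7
First-order linear with linear forcing.
Homogeneous solution: b_h(n) = A·(2)^n.
Try particular b_p(n) = pn + q. Substituting:
  pn + q = 2(p(n-1) + q) + 3n + 1.
Matching the n-coefficient: p = 2p + 3 ⇒ p = -3.
Matching constants: q = -2p + 2q + 1 ⇒ q = -7.
General: b(n) = A·(2)^n - 3 n - 7.
Apply b(0) = 7: A - 7 = 7 ⇒ A = 14.
So b(n) = 14 \cdot 2^{n} - 3 n - 7.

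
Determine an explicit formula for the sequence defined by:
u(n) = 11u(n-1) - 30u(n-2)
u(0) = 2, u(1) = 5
Characteristic equation: x² - 11x + 30 = 0, which factors as (x - (6))(x - (5)) = 0.
Roots r₁ = 6, r₂ = 5 (distinct).
General solution: u(n) = A·(6)^n + B·(5)^n.
From u(0) = 2: A + B = 2.
From u(1) = 5: 6A + 5B = 5.
Solving: A = -5, B = 7.
So u(n) = 7 \cdot 5^{n} - 5 \cdot 6^{n}.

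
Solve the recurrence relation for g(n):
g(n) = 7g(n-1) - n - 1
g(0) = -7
First-order linear with linear forcing.
Homogeneous solution: g_h(n) = A·(7)^n.
Try particular g_p(n) = pn + q. Substituting:
  pn + q = 7(p(n-1) + q) - n - 1.
Matching the n-coefficient: p = 7p - 1 ⇒ p = \frac{1}{6}.
Matching constants: q = -7p + 7q - 1 ⇒ q = \frac{13}{36}.
General: g(n) = A·(7)^n + \frac{n}{6} + \frac{13}{36}.
Apply g(0) = -7: A + \frac{13}{36} = -7 ⇒ A = - \frac{265}{36}.
So g(n) = - \frac{265 \cdot 7^{n}}{36} + \frac{n}{6} + \frac{13}{36}.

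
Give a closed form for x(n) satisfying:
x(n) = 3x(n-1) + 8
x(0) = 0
First-order linear non-homogeneous.
Homogeneous solution: x_h(n) = A·(3)^n.
Try constant particular solution x_p = K: K = 3K + 8 ⇒ K = -4.
General: x(n) = A·(3)^n - 4.
Apply x(0) = 0: A - 4 = 0 ⇒ A = 4.
So x(n) = 4 \cdot 3^{n} - 4.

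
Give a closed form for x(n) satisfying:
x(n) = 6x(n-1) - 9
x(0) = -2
First-order linear non-homogeneous.
Homogeneous solution: x_h(n) = A·(6)^n.
Try constant particular solution x_p = K: K = 6K - 9 ⇒ K = \frac{9}{5}.
General: x(n) = A·(6)^n + \frac{9}{5}.
Apply x(0) = -2: A + \frac{9}{5} = -2 ⇒ A = - \frac{19}{5}.
So x(n) = \frac{9}{5} - \frac{19 \cdot 6^{n}}{5}.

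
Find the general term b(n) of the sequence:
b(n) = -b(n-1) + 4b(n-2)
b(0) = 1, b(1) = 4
Characteristic equation: x² + x - 4 = 0.
Discriminant Δ = (-1)² + 4·(4) = 17.
Roots r₁,₂ = (-1 ± √17)/2, so r₁ = - \frac{1}{2} + \frac{\sqrt{17}}{2}, r₂ = - \frac{\sqrt{17}}{2} - \frac{1}{2}.
General solution: b(n) = A·r₁^n + B·r₂^n.
From the initial conditions, A + B = 1 and r₁A + r₂B = 4.
Since r₁ - r₂ = √17: A = (4 - (1)r₂)/√17 = \frac{1}{2} + \frac{9 \sqrt{17}}{34}, and B = 1 - A = \frac{1}{2} - \frac{9 \sqrt{17}}{34}.
So b(n) = \left(\frac{1}{2} + \frac{9 \sqrt{17}}{34}\right)\left(- \frac{1}{2} + \frac{\sqrt{17}}{2}\right)^n + \left(\frac{1}{2} - \frac{9 \sqrt{17}}{34}\right)\left(- \frac{\sqrt{17}}{2} - \frac{1}{2}\right)^n.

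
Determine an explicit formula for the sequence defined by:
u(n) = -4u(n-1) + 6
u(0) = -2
First-order linear non-homogeneous.
Homogeneous solution: u_h(n) = A·(-4)^n.
Try constant particular solution u_p = K: K = -4K + 6 ⇒ K = \frac{6}{5}.
General: u(n) = A·(-4)^n + \frac{6}{5}.
Apply u(0) = -2: A + \frac{6}{5} = -2 ⇒ A = - \frac{16}{5}.
So u(n) = \frac{6}{5} - \frac{16 \left(-4\right)^{n}}{5}.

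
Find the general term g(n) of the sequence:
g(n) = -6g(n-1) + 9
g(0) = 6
First-order linear non-homogeneous.
Homogeneous solution: g_h(n) = A·(-6)^n.
Try constant particular solution g_p = K: K = -6K + 9 ⇒ K = \frac{9}{7}.
General: g(n) = A·(-6)^n + \frac{9}{7}.
Apply g(0) = 6: A + \frac{9}{7} = 6 ⇒ A = \frac{33}{7}.
So g(n) = \frac{33 \left(-6\right)^{n}}{7} + \frac{9}{7}.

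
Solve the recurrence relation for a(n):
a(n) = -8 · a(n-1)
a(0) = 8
Pure geometric recurrence with ratio -8.
By induction a(n) = a(0) · (-8)^n = 8 \left(-8\right)^{n}.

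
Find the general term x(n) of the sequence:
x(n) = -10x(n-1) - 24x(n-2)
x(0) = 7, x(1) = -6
Characteristic equation: x² + 10x + 24 = 0, which factors as (x - (-6))(x - (-4)) = 0.
Roots r₁ = -6, r₂ = -4 (distinct).
General solution: x(n) = A·(-6)^n + B·(-4)^n.
From x(0) = 7: A + B = 7.
From x(1) = -6: -6A - 4B = -6.
Solving: A = -11, B = 18.
So x(n) = 18 \left(-4\right)^{n} - 11 \left(-6\right)^{n}.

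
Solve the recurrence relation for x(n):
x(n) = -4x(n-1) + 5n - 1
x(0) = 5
First-order linear with linear forcing.
Homogeneous solution: x_h(n) = A·(-4)^n.
Try particular x_p(n) = pn + q. Substituting:
  pn + q = -4(p(n-1) + q) + 5n - 1.
Matching the n-coefficient: p = -4p + 5 ⇒ p = 1.
Matching constants: q = 4p - 4q - 1 ⇒ q = \frac{3}{5}.
General: x(n) = A·(-4)^n + n + \frac{3}{5}.
Apply x(0) = 5: A + \frac{3}{5} = 5 ⇒ A = \frac{22}{5}.
So x(n) = \frac{22 \left(-4\right)^{n}}{5} + n + \frac{3}{5}.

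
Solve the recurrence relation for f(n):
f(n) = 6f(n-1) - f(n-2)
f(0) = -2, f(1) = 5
Characteristic equation: x² - 6x + 1 = 0.
Discriminant Δ = (6)² + 4·(-1) = 32.
Roots r₁,₂ = (6 ± √32)/2, so r₁ = 2 \sqrt{2} + 3, r₂ = 3 - 2 \sqrt{2}.
General solution: f(n) = A·r₁^n + B·r₂^n.
From the initial conditions, A + B = -2 and r₁A + r₂B = 5.
Since r₁ - r₂ = √32: A = (5 - (-2)r₂)/√32 = -1 + \frac{11 \sqrt{2}}{8}, and B = -2 - A = - \frac{11 \sqrt{2}}{8} - 1.
So f(n) = \left(-1 + \frac{11 \sqrt{2}}{8}\right)\left(2 \sqrt{2} + 3\right)^n + \left(- \frac{11 \sqrt{2}}{8} - 1\right)\left(3 - 2 \sqrt{2}\right)^n.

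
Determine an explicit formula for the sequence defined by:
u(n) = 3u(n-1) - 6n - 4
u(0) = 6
First-order linear with linear forcing.
Homogeneous solution: u_h(n) = A·(3)^n.
Try particular u_p(n) = pn + q. Substituting:
  pn + q = 3(p(n-1) + q) - 6n - 4.
Matching the n-coefficient: p = 3p - 6 ⇒ p = 3.
Matching constants: q = -3p + 3q - 4 ⇒ q = \frac{13}{2}.
General: u(n) = A·(3)^n + 3 n + \frac{13}{2}.
Apply u(0) = 6: A + \frac{13}{2} = 6 ⇒ A = - \frac{1}{2}.
So u(n) = - \frac{3^{n}}{2} + 3 n + \frac{13}{2}.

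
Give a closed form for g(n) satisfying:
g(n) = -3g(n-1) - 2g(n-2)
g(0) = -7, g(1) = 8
Characteristic equation: x² + 3x + 2 = 0, which factors as (x - (-2))(x - (-1)) = 0.
Roots r₁ = -2, r₂ = -1 (distinct).
General solution: g(n) = A·(-2)^n + B·(-1)^n.
From g(0) = -7: A + B = -7.
From g(1) = 8: -2A - B = 8.
Solving: A = -1, B = -6.
So g(n) = - 6 \left(-1\right)^{n} - \left(-2\right)^{n}.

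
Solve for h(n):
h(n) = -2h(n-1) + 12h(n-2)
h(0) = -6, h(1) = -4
Characteristic equation: x² + 2x - 12 = 0.
Discriminant Δ = (-2)² + 4·(12) = 52.
Roots r₁,₂ = (-2 ± √52)/2, so r₁ = -1 + \sqrt{13}, r₂ = - \sqrt{13} - 1.
General solution: h(n) = A·r₁^n + B·r₂^n.
From the initial conditions, A + B = -6 and r₁A + r₂B = -4.
Since r₁ - r₂ = √52: A = (-4 - (-6)r₂)/√52 = -3 - \frac{5 \sqrt{13}}{13}, and B = -6 - A = -3 + \frac{5 \sqrt{13}}{13}.
So h(n) = \left(-3 - \frac{5 \sqrt{13}}{13}\right)\left(-1 + \sqrt{13}\right)^n + \left(-3 + \frac{5 \sqrt{13}}{13}\right)\left(- \sqrt{13} - 1\right)^n.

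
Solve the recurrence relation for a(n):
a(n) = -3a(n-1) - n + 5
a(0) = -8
First-order linear with linear forcing.
Homogeneous solution: a_h(n) = A·(-3)^n.
Try particular a_p(n) = pn + q. Substituting:
  pn + q = -3(p(n-1) + q) - n + 5.
Matching the n-coefficient: p = -3p - 1 ⇒ p = - \frac{1}{4}.
Matching constants: q = 3p - 3q + 5 ⇒ q = \frac{17}{16}.
General: a(n) = A·(-3)^n - \frac{n}{4} + \frac{17}{16}.
Apply a(0) = -8: A + \frac{17}{16} = -8 ⇒ A = - \frac{145}{16}.
So a(n) = - \frac{145 \left(-3\right)^{n}}{16} - \frac{n}{4} + \frac{17}{16}.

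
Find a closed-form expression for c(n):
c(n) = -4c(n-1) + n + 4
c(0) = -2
First-order linear with linear forcing.
Homogeneous solution: c_h(n) = A·(-4)^n.
Try particular c_p(n) = pn + q. Substituting:
  pn + q = -4(p(n-1) + q) + n + 4.
Matching the n-coefficient: p = -4p + 1 ⇒ p = \frac{1}{5}.
Matching constants: q = 4p - 4q + 4 ⇒ q = \frac{24}{25}.
General: c(n) = A·(-4)^n + \frac{n}{5} + \frac{24}{25}.
Apply c(0) = -2: A + \frac{24}{25} = -2 ⇒ A = - \frac{74}{25}.
So c(n) = - \frac{74 \left(-4\right)^{n}}{25} + \frac{n}{5} + \frac{24}{25}.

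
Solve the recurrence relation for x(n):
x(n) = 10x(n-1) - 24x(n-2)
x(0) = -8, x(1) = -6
Characteristic equation: x² - 10x + 24 = 0, which factors as (x - (4))(x - (6)) = 0.
Roots r₁ = 4, r₂ = 6 (distinct).
General solution: x(n) = A·(4)^n + B·(6)^n.
From x(0) = -8: A + B = -8.
From x(1) = -6: 4A + 6B = -6.
Solving: A = -21, B = 13.
So x(n) = - 21 \cdot 4^{n} + 13 \cdot 6^{n}.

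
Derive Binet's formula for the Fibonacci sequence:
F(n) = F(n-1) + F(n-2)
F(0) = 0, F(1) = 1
This is the Fibonacci sequence.
Characteristic equation: x² - x - 1 = 0; roots r₁ = \frac{1}{2} + \frac{\sqrt{5}}{2}, r₂ = \frac{1}{2} - \frac{\sqrt{5}}{2}.
General: F(n) = A·r₁^n + B·r₂^n. Solving with F(0)=0, F(1)=1 gives A = \frac{\sqrt{5}}{5}, B = - \frac{\sqrt{5}}{5}.
So F(n) = \frac{2^{- n} \sqrt{5} \left(- \left(1 - \sqrt{5}\right)^{n} + \left(1 + \sqrt{5}\right)^{n}\right)}{5}.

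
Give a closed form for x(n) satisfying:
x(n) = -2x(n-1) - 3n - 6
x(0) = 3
First-order linear with linear forcing.
Homogeneous solution: x_h(n) = A·(-2)^n.
Try particular x_p(n) = pn + q. Substituting:
  pn + q = -2(p(n-1) + q) - 3n - 6.
Matching the n-coefficient: p = -2p - 3 ⇒ p = -1.
Matching constants: q = 2p - 2q - 6 ⇒ q = - \frac{8}{3}.
General: x(n) = A·(-2)^n - n - \frac{8}{3}.
Apply x(0) = 3: A - \frac{8}{3} = 3 ⇒ A = \frac{17}{3}.
So x(n) = \frac{17 \left(-2\right)^{n}}{3} - n - \frac{8}{3}.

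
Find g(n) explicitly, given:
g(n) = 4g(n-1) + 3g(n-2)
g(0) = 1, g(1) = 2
Characteristic equation: x² - 4x - 3 = 0.
Discriminant Δ = (4)² + 4·(3) = 28.
Roots r₁,₂ = (4 ± √28)/2, so r₁ = 2 + \sqrt{7}, r₂ = 2 - \sqrt{7}.
General solution: g(n) = A·r₁^n + B·r₂^n.
From the initial conditions, A + B = 1 and r₁A + r₂B = 2.
Since r₁ - r₂ = √28: A = (2 - (1)r₂)/√28 = \frac{1}{2}, and B = 1 - A = \frac{1}{2}.
So g(n) = \left(\frac{1}{2}\right)\left(2 + \sqrt{7}\right)^n + \left(\frac{1}{2}\right)\left(2 - \sqrt{7}\right)^n.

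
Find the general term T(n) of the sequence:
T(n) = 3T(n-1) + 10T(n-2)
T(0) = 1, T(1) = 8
Characteristic equation: x² - 3x - 10 = 0, which factors as (x - (5))(x - (-2)) = 0.
Roots r₁ = 5, r₂ = -2 (distinct).
General solution: T(n) = A·(5)^n + B·(-2)^n.
From T(0) = 1: A + B = 1.
From T(1) = 8: 5A - 2B = 8.
Solving: A = \frac{10}{7}, B = - \frac{3}{7}.
So T(n) = - \frac{3 \left(-2\right)^{n}}{7} + \frac{10 \cdot 5^{n}}{7}.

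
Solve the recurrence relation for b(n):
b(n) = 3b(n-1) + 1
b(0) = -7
First-order linear non-homogeneous.
Homogeneous solution: b_h(n) = A·(3)^n.
Try constant particular solution b_p = K: K = 3K + 1 ⇒ K = - \frac{1}{2}.
General: b(n) = A·(3)^n - \frac{1}{2}.
Apply b(0) = -7: A - \frac{1}{2} = -7 ⇒ A = - \frac{13}{2}.
So b(n) = - \frac{13 \cdot 3^{n}}{2} - \frac{1}{2}.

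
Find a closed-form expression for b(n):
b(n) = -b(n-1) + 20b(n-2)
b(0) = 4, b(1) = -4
Characteristic equation: x² + x - 20 = 0, which factors as (x - (-5))(x - (4)) = 0.
Roots r₁ = -5, r₂ = 4 (distinct).
General solution: b(n) = A·(-5)^n + B·(4)^n.
From b(0) = 4: A + B = 4.
From b(1) = -4: -5A + 4B = -4.
Solving: A = \frac{20}{9}, B = \frac{16}{9}.
So b(n) = \frac{20 \left(-5\right)^{n}}{9} + \frac{16 \cdot 4^{n}}{9}.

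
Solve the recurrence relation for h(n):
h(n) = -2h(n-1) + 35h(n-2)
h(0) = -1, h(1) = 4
Characteristic equation: x² + 2x - 35 = 0, which factors as (x - (-7))(x - (5)) = 0.
Roots r₁ = -7, r₂ = 5 (distinct).
General solution: h(n) = A·(-7)^n + B·(5)^n.
From h(0) = -1: A + B = -1.
From h(1) = 4: -7A + 5B = 4.
Solving: A = - \frac{3}{4}, B = - \frac{1}{4}.
So h(n) = - \frac{3 \left(-7\right)^{n}}{4} - \frac{5^{n}}{4}.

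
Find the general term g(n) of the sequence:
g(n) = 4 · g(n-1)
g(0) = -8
Pure geometric recurrence with ratio 4.
By induction g(n) = g(0) · (4)^n = - 8 \cdot 4^{n}.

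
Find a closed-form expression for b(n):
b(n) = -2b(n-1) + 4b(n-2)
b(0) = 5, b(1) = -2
Characteristic equation: x² + 2x - 4 = 0.
Discriminant Δ = (-2)² + 4·(4) = 20.
Roots r₁,₂ = (-2 ± √20)/2, so r₁ = -1 + \sqrt{5}, r₂ = - \sqrt{5} - 1.
General solution: b(n) = A·r₁^n + B·r₂^n.
From the initial conditions, A + B = 5 and r₁A + r₂B = -2.
Since r₁ - r₂ = √20: A = (-2 - (5)r₂)/√20 = \frac{3 \sqrt{5}}{10} + \frac{5}{2}, and B = 5 - A = \frac{5}{2} - \frac{3 \sqrt{5}}{10}.
So b(n) = \left(\frac{3 \sqrt{5}}{10} + \frac{5}{2}\right)\left(-1 + \sqrt{5}\right)^n + \left(\frac{5}{2} - \frac{3 \sqrt{5}}{10}\right)\left(- \sqrt{5} - 1\right)^n.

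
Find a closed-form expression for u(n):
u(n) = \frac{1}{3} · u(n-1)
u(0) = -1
Pure geometric recurrence with ratio \frac{1}{3}.
By induction u(n) = u(0) · (\frac{1}{3})^n = - 3^{- n}.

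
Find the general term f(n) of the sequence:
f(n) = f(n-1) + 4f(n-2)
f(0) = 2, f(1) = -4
Characteristic equation: x² - x - 4 = 0.
Discriminant Δ = (1)² + 4·(4) = 17.
Roots r₁,₂ = (1 ± √17)/2, so r₁ = \frac{1}{2} + \frac{\sqrt{17}}{2}, r₂ = \frac{1}{2} - \frac{\sqrt{17}}{2}.
General solution: f(n) = A·r₁^n + B·r₂^n.
From the initial conditions, A + B = 2 and r₁A + r₂B = -4.
Since r₁ - r₂ = √17: A = (-4 - (2)r₂)/√17 = 1 - \frac{5 \sqrt{17}}{17}, and B = 2 - A = 1 + \frac{5 \sqrt{17}}{17}.
So f(n) = \left(1 - \frac{5 \sqrt{17}}{17}\right)\left(\frac{1}{2} + \frac{\sqrt{17}}{2}\right)^n + \left(1 + \frac{5 \sqrt{17}}{17}\right)\left(\frac{1}{2} - \frac{\sqrt{17}}{2}\right)^n.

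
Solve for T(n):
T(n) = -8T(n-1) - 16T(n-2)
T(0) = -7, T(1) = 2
Characteristic equation: x² + 8x + 16 = 0, which is (x - (-4))².
Repeated root r = -4.
General solution: T(n) = (A + Bn)·(-4)^n.
From T(0) = -7: A = -7.
From T(1) = 2: (A + B)·(-4) = 2 ⇒ B = \frac{13}{2}.
So T(n) = \left(\frac{13 n}{2} - 7\right) \cdot (-4)^n.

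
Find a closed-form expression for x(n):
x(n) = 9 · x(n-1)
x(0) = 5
Pure geometric recurrence with ratio 9.
By induction x(n) = x(0) · (9)^n = 5 \cdot 9^{n}.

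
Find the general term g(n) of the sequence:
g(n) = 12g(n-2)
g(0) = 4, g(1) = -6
Characteristic equation: x² - 12 = 0.
Discriminant Δ = (0)² + 4·(12) = 48.
Roots r₁,₂ = (0 ± √48)/2, so r₁ = 2 \sqrt{3}, r₂ = - 2 \sqrt{3}.
General solution: g(n) = A·r₁^n + B·r₂^n.
From the initial conditions, A + B = 4 and r₁A + r₂B = -6.
Since r₁ - r₂ = √48: A = (-6 - (4)r₂)/√48 = 2 - \frac{\sqrt{3}}{2}, and B = 4 - A = \frac{\sqrt{3}}{2} + 2.
So g(n) = \left(2 - \frac{\sqrt{3}}{2}\right)\left(2 \sqrt{3}\right)^n + \left(\frac{\sqrt{3}}{2} + 2\right)\left(- 2 \sqrt{3}\right)^n.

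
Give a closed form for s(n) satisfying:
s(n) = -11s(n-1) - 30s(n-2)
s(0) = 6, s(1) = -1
Characteristic equation: x² + 11x + 30 = 0, which factors as (x - (-6))(x - (-5)) = 0.
Roots r₁ = -6, r₂ = -5 (distinct).
General solution: s(n) = A·(-6)^n + B·(-5)^n.
From s(0) = 6: A + B = 6.
From s(1) = -1: -6A - 5B = -1.
Solving: A = -29, B = 35.
So s(n) = 35 \left(-5\right)^{n} - 29 \left(-6\right)^{n}.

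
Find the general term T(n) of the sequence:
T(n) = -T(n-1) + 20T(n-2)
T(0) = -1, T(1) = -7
Characteristic equation: x² + x - 20 = 0, which factors as (x - (-5))(x - (4)) = 0.
Roots r₁ = -5, r₂ = 4 (distinct).
General solution: T(n) = A·(-5)^n + B·(4)^n.
From T(0) = -1: A + B = -1.
From T(1) = -7: -5A + 4B = -7.
Solving: A = \frac{1}{3}, B = - \frac{4}{3}.
So T(n) = \frac{\left(-5\right)^{n}}{3} - \frac{4 \cdot 4^{n}}{3}.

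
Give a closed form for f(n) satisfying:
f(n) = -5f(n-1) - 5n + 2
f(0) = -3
First-order linear with linear forcing.
Homogeneous solution: f_h(n) = A·(-5)^n.
Try particular f_p(n) = pn + q. Substituting:
  pn + q = -5(p(n-1) + q) - 5n + 2.
Matching the n-coefficient: p = -5p - 5 ⇒ p = - \frac{5}{6}.
Matching constants: q = 5p - 5q + 2 ⇒ q = - \frac{13}{36}.
General: f(n) = A·(-5)^n - \frac{5 n}{6} - \frac{13}{36}.
Apply f(0) = -3: A - \frac{13}{36} = -3 ⇒ A = - \frac{95}{36}.
So f(n) = - \frac{95 \left(-5\right)^{n}}{36} - \frac{5 n}{6} - \frac{13}{36}.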